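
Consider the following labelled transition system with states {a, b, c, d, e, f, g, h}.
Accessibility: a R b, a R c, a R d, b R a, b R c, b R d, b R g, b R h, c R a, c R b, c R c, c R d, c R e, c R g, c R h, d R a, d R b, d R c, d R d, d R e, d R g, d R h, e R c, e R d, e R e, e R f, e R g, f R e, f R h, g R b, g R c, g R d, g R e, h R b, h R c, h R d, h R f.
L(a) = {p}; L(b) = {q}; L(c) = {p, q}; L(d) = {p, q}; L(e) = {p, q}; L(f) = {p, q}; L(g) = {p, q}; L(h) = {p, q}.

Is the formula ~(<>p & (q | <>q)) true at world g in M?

No

Recall that <>ψ holds at a world iff ψ holds at some accessible world.
At g: <>p & (q | <>q) is true, so ~(<>p & (q | <>q)) is false.
  At g: <>p is true, q | <>q is true, so <>p & (q | <>q) is true.
    At g: <>p requires p at some successor in {b, c, d, e}.
      p holds at c, so <>p is true at g.
    At g: q is true, <>q is true, so q | <>q is true.
      At g: <>q requires q at some successor in {b, c, d, e}.
        q holds at b, so <>q is true at g.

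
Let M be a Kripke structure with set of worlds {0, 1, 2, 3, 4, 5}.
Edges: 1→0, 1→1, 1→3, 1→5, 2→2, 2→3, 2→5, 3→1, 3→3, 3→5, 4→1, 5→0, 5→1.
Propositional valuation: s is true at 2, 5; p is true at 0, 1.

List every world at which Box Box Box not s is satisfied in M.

Recall that Box ψ holds at a world iff ψ holds at every accessible world, and Dia ψ holds iff ψ holds at some accessible world.
Let φ = Box Box Box not s. Evaluate φ at each world:
  0 (successors ∅): φ is true.
  1 (successors {0, 1, 3, 5}): φ is false.
  2 (successors {2, 3, 5}): φ is false.
  3 (successors {1, 3, 5}): φ is false.
  4 (successors {1}): φ is false.
  5 (successors {0, 1}): φ is false.
For instance, at 5:
  At 5: Box Box Box not s requires Box Box not s at every successor {0, 1}.
    Box Box not s fails at 1, so Box Box Box not s is false at 5.
      At 1: Box Box not s requires Box not s at every successor {0, 1, 3, 5}.
        Box not s fails at 1, so Box Box not s is false at 1.
Satisfying worlds: {0}

0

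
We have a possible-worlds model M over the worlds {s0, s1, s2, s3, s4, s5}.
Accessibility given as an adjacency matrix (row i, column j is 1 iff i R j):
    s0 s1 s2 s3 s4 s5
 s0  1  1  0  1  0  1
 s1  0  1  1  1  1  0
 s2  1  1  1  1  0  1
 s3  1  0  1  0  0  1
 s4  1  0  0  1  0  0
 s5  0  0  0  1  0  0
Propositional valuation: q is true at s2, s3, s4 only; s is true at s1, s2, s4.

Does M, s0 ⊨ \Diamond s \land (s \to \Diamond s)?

At s0: \Diamond s is true, s \to \Diamond s is true, so \Diamond s \land (s \to \Diamond s) is true.
  At s0: \Diamond s requires s at some successor in {s0, s1, s3, s5}.
    s holds at s1, so \Diamond s is true at s0.
  At s0: s is false, \Diamond s is true, so s \to \Diamond s is true.
    At s0: \Diamond s requires s at some successor in {s0, s1, s3, s5}.
      s holds at s1, so \Diamond s is true at s0.

Yes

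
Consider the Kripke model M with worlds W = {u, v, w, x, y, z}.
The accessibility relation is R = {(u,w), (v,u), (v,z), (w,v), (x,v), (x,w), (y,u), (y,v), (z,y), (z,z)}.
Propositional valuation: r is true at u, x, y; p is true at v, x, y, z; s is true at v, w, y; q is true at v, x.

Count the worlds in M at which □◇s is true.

3

Recall that □ψ holds at a world iff ψ holds at every accessible world, and ◇ψ holds iff ψ holds at some accessible world.
Let φ = □◇s. Evaluate φ at each world:
  u (successors {w}): φ is true.
  v (successors {u, z}): φ is true.
  w (successors {v}): φ is false.
  x (successors {v, w}): φ is false.
  y (successors {u, v}): φ is false.
  z (successors {y, z}): φ is true.
For instance, at v:
  At v: □◇s requires ◇s at every successor {u, z}.
      At u: ◇s requires s at some successor in {w}.
        s holds at w, so ◇s is true at u.
      At z: ◇s requires s at some successor in {y, z}.
        s holds at y, so ◇s is true at z.
  So □◇s is true at v.
Satisfying worlds: {u, v, z}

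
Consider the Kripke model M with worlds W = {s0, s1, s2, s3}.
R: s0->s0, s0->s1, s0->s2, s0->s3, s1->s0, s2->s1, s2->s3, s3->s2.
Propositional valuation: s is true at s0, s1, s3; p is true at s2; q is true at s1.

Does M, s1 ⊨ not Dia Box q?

Yes

Recall that Box ψ holds at a world iff ψ holds at every accessible world, and Dia ψ holds iff ψ holds at some accessible world.
At s1: Dia Box q is false, so not Dia Box q is true.
  At s1: Dia Box q requires Box q at some successor in {s0}.
    At s0: Box q is false.
  So Dia Box q is false at s1.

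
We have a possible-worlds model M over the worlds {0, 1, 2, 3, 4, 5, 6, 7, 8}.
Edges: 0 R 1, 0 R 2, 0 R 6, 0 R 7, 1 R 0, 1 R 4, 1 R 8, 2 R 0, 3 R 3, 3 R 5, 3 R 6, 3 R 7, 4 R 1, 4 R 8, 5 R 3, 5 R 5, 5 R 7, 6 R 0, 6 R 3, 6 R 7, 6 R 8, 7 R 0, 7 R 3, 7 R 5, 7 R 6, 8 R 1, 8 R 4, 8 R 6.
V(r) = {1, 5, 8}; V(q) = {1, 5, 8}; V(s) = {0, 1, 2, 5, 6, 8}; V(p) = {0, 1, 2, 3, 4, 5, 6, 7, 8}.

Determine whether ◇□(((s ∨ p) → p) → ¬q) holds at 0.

At 0: ◇□(((s ∨ p) → p) → ¬q) requires □(((s ∨ p) → p) → ¬q) at some successor in {1, 2, 6, 7}.
  □(((s ∨ p) → p) → ¬q) holds at 2, so ◇□(((s ∨ p) → p) → ¬q) is true at 0.
    At 2: □(((s ∨ p) → p) → ¬q) requires ((s ∨ p) → p) → ¬q at every successor {0}.
      At 0: ((s ∨ p) → p) → ¬q is true.
    So □(((s ∨ p) → p) → ¬q) is true at 2.

Yes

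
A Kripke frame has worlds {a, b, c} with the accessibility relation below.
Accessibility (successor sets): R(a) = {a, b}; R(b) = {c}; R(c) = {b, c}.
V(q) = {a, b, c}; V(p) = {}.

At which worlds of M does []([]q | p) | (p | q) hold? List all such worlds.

a, b, c

Recall that []ψ holds at a world iff ψ holds at every accessible world, and <>ψ holds iff ψ holds at some accessible world.
Let φ = []([]q | p) | (p | q). Evaluate φ at each world:
  a (successors {a, b}): φ is true.
  b (successors {c}): φ is true.
  c (successors {b, c}): φ is true.
For instance, at c:
  At c: []([]q | p) is true, p | q is true, so []([]q | p) | (p | q) is true.
    At c: []([]q | p) requires []q | p at every successor {b, c}.
      At b: []q | p is true.
      At c: []q | p is true.
    So []([]q | p) is true at c.
Satisfying worlds: {a, b, c}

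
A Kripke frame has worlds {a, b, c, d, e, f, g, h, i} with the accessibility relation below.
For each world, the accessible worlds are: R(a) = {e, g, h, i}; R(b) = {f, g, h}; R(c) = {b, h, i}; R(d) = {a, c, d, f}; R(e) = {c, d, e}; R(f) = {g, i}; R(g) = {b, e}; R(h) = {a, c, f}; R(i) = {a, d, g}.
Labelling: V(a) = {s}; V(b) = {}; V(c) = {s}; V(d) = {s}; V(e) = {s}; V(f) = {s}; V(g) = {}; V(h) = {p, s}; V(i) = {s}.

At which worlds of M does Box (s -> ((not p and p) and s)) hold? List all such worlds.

Let φ = Box (s -> ((not p and p) and s)). Evaluate φ at each world:
  a (successors {e, g, h, i}): φ is false.
  b (successors {f, g, h}): φ is false.
  c (successors {b, h, i}): φ is false.
  d (successors {a, c, d, f}): φ is false.
  e (successors {c, d, e}): φ is false.
  f (successors {g, i}): φ is false.
  g (successors {b, e}): φ is false.
  h (successors {a, c, f}): φ is false.
  i (successors {a, d, g}): φ is false.
For instance, at h:
  At h: Box (s -> ((not p and p) and s)) requires s -> ((not p and p) and s) at every successor {a, c, f}.
    s -> ((not p and p) and s) fails at a, so Box (s -> ((not p and p) and s)) is false at h.
Satisfying worlds: none.

none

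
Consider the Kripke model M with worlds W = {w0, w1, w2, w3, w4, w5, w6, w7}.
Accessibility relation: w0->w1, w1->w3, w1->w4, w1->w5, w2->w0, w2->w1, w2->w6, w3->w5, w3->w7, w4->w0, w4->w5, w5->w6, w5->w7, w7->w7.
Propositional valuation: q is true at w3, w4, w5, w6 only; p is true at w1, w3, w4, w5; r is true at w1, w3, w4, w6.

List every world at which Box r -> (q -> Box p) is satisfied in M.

Let φ = Box r -> (q -> Box p). Evaluate φ at each world:
  w0 (successors {w1}): φ is true.
  w1 (successors {w3, w4, w5}): φ is true.
  w2 (successors {w0, w1, w6}): φ is true.
  w3 (successors {w5, w7}): φ is true.
  w4 (successors {w0, w5}): φ is true.
  w5 (successors {w6, w7}): φ is true.
  w6 (successors ∅): φ is true.
  w7 (successors {w7}): φ is true.
For instance, at w7:
  At w7: Box r is false, q -> Box p is true, so Box r -> (q -> Box p) is true.
    At w7: Box r requires r at every successor {w7}.
      r fails at w7, so Box r is false at w7.
    At w7: q is false, Box p is false, so q -> Box p is true.
      At w7: Box p requires p at every successor {w7}.
        p fails at w7, so Box p is false at w7.
Satisfying worlds: {w0, w1, w2, w3, w4, w5, w6, w7}

w0, w1, w2, w3, w4, w5, w6, w7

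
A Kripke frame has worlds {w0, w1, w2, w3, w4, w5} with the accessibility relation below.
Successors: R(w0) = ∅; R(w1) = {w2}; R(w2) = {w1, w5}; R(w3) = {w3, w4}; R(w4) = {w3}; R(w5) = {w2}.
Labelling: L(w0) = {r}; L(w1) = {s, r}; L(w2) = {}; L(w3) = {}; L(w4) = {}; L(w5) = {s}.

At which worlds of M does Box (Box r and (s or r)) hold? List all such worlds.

w0

Recall that Box ψ holds at a world iff ψ holds at every accessible world, and Dia ψ holds iff ψ holds at some accessible world.
Let φ = Box (Box r and (s or r)). Evaluate φ at each world:
  w0 (successors ∅): φ is true.
  w1 (successors {w2}): φ is false.
  w2 (successors {w1, w5}): φ is false.
  w3 (successors {w3, w4}): φ is false.
  w4 (successors {w3}): φ is false.
  w5 (successors {w2}): φ is false.
For instance, at w1:
  At w1: Box (Box r and (s or r)) requires Box r and (s or r) at every successor {w2}.
    Box r and (s or r) fails at w2, so Box (Box r and (s or r)) is false at w1.
      At w2: Box r is false, s or r is false, so Box r and (s or r) is false.
Satisfying worlds: {w0}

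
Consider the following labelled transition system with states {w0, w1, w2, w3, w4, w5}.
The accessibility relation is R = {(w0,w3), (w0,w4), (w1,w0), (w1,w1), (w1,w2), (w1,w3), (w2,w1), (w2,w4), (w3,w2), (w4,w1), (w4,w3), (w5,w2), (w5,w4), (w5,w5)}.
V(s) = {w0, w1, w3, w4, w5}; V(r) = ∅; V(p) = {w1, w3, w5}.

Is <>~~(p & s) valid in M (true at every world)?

No

Recall that <>ψ holds at a world iff ψ holds at some accessible world.
Let φ = <>~~(p & s). Evaluate φ at each world:
  w0 (successors {w3, w4}): φ is true.
  w1 (successors {w0, w1, w2, w3}): φ is true.
  w2 (successors {w1, w4}): φ is true.
  w3 (successors {w2}): φ is false.
  w4 (successors {w1, w3}): φ is true.
  w5 (successors {w2, w4, w5}): φ is true.
Detail at w3 (counterexample):
  At w3: <>~~(p & s) requires ~~(p & s) at some successor in {w2}.
    At w2: ~~(p & s) is false.
  So <>~~(p & s) is false at w3.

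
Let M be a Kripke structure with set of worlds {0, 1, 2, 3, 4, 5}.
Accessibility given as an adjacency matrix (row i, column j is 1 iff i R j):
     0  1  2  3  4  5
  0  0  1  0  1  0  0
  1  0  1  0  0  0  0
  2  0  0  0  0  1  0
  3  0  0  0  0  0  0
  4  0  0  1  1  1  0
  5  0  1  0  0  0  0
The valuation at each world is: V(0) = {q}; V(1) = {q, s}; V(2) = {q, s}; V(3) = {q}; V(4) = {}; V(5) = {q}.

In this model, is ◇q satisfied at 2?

Recall that ◇ψ holds at a world iff ψ holds at some accessible world.
At 2: ◇q requires q at some successor in {4}.
  At 4: q is false.
So ◇q is false at 2.

No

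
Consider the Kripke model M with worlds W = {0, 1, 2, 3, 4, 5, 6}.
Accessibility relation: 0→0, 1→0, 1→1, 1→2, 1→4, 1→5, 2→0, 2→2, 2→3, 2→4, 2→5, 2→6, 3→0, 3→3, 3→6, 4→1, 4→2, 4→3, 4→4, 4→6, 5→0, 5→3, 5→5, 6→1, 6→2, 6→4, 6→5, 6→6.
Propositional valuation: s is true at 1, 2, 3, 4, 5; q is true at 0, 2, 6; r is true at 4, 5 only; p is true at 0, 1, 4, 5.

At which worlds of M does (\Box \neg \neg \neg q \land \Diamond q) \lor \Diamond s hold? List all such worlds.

1, 2, 3, 4, 5, 6

Recall that \Box ψ holds at a world iff ψ holds at every accessible world, and \Diamond ψ holds iff ψ holds at some accessible world.
Let φ = (\Box \neg \neg \neg q \land \Diamond q) \lor \Diamond s. Evaluate φ at each world:
  0 (successors {0}): φ is false.
  1 (successors {0, 1, 2, 4, 5}): φ is true.
  2 (successors {0, 2, 3, 4, 5, 6}): φ is true.
  3 (successors {0, 3, 6}): φ is true.
  4 (successors {1, 2, 3, 4, 6}): φ is true.
  5 (successors {0, 3, 5}): φ is true.
  6 (successors {1, 2, 4, 5, 6}): φ is true.
For instance, at 0:
  At 0: \Box \neg \neg \neg q \land \Diamond q is false, \Diamond s is false, so (\Box \neg \neg \neg q \land \Diamond q) \lor \Diamond s is false.
    At 0: \Box \neg \neg \neg q is false, \Diamond q is true, so \Box \neg \neg \neg q \land \Diamond q is false.
      At 0: \Box \neg \neg \neg q requires \neg \neg \neg q at every successor {0}.
        \neg \neg \neg q fails at 0, so \Box \neg \neg \neg q is false at 0.
      At 0: \Diamond q requires q at some successor in {0}.
        q holds at 0, so \Diamond q is true at 0.
    At 0: \Diamond s requires s at some successor in {0}.
      At 0: s is false.
    So \Diamond s is false at 0.
Satisfying worlds: {1, 2, 3, 4, 5, 6}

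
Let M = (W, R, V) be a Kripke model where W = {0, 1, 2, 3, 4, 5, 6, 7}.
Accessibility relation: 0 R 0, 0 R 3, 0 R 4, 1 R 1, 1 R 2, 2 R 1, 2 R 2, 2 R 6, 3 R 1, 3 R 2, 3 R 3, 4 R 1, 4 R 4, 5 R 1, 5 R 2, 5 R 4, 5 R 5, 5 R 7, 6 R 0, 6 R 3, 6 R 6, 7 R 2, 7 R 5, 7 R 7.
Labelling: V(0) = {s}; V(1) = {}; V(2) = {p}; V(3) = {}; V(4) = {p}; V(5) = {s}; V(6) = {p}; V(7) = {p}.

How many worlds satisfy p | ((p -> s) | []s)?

Recall that []ψ holds at a world iff ψ holds at every accessible world, and <>ψ holds iff ψ holds at some accessible world.
Let φ = p | ((p -> s) | []s). Evaluate φ at each world:
  0 (successors {0, 3, 4}): φ is true.
  1 (successors {1, 2}): φ is true.
  2 (successors {1, 2, 6}): φ is true.
  3 (successors {1, 2, 3}): φ is true.
  4 (successors {1, 4}): φ is true.
  5 (successors {1, 2, 4, 5, 7}): φ is true.
  6 (successors {0, 3, 6}): φ is true.
  7 (successors {2, 5, 7}): φ is true.
For instance, at 1:
  At 1: p is false, (p -> s) | []s is true, so p | ((p -> s) | []s) is true.
    At 1: p -> s is true, []s is false, so (p -> s) | []s is true.
      At 1: []s requires s at every successor {1, 2}.
        s fails at 1, so []s is false at 1.
Satisfying worlds: {0, 1, 2, 3, 4, 5, 6, 7}

8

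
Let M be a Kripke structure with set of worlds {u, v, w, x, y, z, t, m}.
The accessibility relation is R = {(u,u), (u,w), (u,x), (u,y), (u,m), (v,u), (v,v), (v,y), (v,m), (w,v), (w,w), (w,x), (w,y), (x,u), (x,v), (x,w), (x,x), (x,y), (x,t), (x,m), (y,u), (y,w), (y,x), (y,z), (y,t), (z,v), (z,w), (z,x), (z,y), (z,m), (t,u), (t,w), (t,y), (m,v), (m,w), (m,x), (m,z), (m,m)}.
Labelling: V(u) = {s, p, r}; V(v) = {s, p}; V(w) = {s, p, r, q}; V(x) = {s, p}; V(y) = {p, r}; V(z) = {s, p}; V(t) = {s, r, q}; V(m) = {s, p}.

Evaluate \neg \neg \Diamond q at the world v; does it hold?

Recall that \Diamond ψ holds at a world iff ψ holds at some accessible world.
At v: \neg \Diamond q is true, so \neg \neg \Diamond q is false.
  At v: \Diamond q is false, so \neg \Diamond q is true.
    At v: \Diamond q requires q at some successor in {u, v, y, m}.
      At u: q is false.
      At v: q is false.
      At y: q is false.
      At m: q is false.
    So \Diamond q is false at v.

No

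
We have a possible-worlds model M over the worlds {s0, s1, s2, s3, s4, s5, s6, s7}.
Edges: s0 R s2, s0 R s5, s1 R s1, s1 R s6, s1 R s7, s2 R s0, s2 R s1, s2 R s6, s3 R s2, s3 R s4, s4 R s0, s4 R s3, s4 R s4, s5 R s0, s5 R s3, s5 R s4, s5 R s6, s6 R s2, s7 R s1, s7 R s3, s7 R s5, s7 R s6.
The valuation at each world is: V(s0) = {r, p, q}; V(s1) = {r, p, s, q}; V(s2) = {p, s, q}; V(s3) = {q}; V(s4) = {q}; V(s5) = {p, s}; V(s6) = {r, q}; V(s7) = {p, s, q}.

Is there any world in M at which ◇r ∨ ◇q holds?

Yes

Recall that ◇ψ holds at a world iff ψ holds at some accessible world.
Let φ = ◇r ∨ ◇q. Evaluate φ at each world:
  s0 (successors {s2, s5}): φ is true.
  s1 (successors {s1, s6, s7}): φ is true.
  s2 (successors {s0, s1, s6}): φ is true.
  s3 (successors {s2, s4}): φ is true.
  s4 (successors {s0, s3, s4}): φ is true.
  s5 (successors {s0, s3, s4, s6}): φ is true.
  s6 (successors {s2}): φ is true.
  s7 (successors {s1, s3, s5, s6}): φ is true.
Detail at s0 (witness):
  At s0: ◇r is false, ◇q is true, so ◇r ∨ ◇q is true.
    At s0: ◇r requires r at some successor in {s2, s5}.
      At s2: r is false.
      At s5: r is false.
    So ◇r is false at s0.
    At s0: ◇q requires q at some successor in {s2, s5}.
      q holds at s2, so ◇q is true at s0.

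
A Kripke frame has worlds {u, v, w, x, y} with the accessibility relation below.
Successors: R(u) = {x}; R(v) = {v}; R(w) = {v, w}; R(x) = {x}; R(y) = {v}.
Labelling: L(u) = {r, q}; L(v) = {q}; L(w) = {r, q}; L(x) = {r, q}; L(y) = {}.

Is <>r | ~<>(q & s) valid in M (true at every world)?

Yes

Recall that <>ψ holds at a world iff ψ holds at some accessible world.
Let φ = <>r | ~<>(q & s). Evaluate φ at each world:
  u (successors {x}): φ is true.
  v (successors {v}): φ is true.
  w (successors {v, w}): φ is true.
  x (successors {x}): φ is true.
  y (successors {v}): φ is true.
For instance, at w:
  At w: <>r is true, ~<>(q & s) is true, so <>r | ~<>(q & s) is true.
    At w: <>r requires r at some successor in {v, w}.
      r holds at w, so <>r is true at w.
    At w: <>(q & s) is false, so ~<>(q & s) is true.
      At w: <>(q & s) requires q & s at some successor in {v, w}.
        At v: q & s is false.
        At w: q & s is false.
      So <>(q & s) is false at w.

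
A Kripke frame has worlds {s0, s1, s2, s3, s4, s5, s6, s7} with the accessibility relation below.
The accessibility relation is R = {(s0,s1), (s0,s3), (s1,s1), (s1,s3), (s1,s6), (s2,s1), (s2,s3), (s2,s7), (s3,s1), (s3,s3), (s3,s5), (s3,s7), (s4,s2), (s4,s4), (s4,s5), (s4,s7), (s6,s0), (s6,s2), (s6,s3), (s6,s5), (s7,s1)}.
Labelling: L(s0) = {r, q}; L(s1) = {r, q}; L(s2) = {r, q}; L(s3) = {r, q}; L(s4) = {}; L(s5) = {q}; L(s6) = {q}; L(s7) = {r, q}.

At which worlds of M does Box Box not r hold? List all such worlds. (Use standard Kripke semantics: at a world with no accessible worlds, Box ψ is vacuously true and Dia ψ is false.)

s5

Let φ = Box Box not r. Evaluate φ at each world:
  s0 (successors {s1, s3}): φ is false.
  s1 (successors {s1, s3, s6}): φ is false.
  s2 (successors {s1, s3, s7}): φ is false.
  s3 (successors {s1, s3, s5, s7}): φ is false.
  s4 (successors {s2, s4, s5, s7}): φ is false.
  s5 (successors ∅): φ is true.
  s6 (successors {s0, s2, s3, s5}): φ is false.
  s7 (successors {s1}): φ is false.
For instance, at s2:
  At s2: Box Box not r requires Box not r at every successor {s1, s3, s7}.
    Box not r fails at s1, so Box Box not r is false at s2.
      At s1: Box not r requires not r at every successor {s1, s3, s6}.
        not r fails at s1, so Box not r is false at s1.
Satisfying worlds: {s5}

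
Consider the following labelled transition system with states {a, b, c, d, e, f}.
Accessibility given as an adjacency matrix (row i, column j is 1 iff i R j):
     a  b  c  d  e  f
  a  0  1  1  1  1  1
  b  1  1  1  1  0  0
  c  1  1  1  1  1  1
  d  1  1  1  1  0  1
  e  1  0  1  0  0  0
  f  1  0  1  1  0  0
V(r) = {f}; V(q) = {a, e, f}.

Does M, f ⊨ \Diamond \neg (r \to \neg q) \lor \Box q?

No

At f: \Diamond \neg (r \to \neg q) is false, \Box q is false, so \Diamond \neg (r \to \neg q) \lor \Box q is false.
  At f: \Diamond \neg (r \to \neg q) requires \neg (r \to \neg q) at some successor in {a, c, d}.
    At a: \neg (r \to \neg q) is false.
    At c: \neg (r \to \neg q) is false.
    At d: \neg (r \to \neg q) is false.
  So \Diamond \neg (r \to \neg q) is false at f.
  At f: \Box q requires q at every successor {a, c, d}.
    q fails at c, so \Box q is false at f.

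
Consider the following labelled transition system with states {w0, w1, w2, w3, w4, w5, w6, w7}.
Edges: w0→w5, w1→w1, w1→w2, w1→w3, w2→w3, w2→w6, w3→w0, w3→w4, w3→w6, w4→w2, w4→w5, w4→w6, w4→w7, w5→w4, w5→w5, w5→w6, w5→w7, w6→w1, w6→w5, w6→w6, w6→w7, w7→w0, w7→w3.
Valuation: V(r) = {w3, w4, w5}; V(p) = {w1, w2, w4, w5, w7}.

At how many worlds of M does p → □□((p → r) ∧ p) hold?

3

Let φ = p → □□((p → r) ∧ p). Evaluate φ at each world:
  w0 (successors {w5}): φ is true.
  w1 (successors {w1, w2, w3}): φ is false.
  w2 (successors {w3, w6}): φ is false.
  w3 (successors {w0, w4, w6}): φ is true.
  w4 (successors {w2, w5, w6, w7}): φ is false.
  w5 (successors {w4, w5, w6, w7}): φ is false.
  w6 (successors {w1, w5, w6, w7}): φ is true.
  w7 (successors {w0, w3}): φ is false.
For instance, at w4:
  At w4: p is true, □□((p → r) ∧ p) is false, so p → □□((p → r) ∧ p) is false.
    At w4: □□((p → r) ∧ p) requires □((p → r) ∧ p) at every successor {w2, w5, w6, w7}.
      □((p → r) ∧ p) fails at w2, so □□((p → r) ∧ p) is false at w4.
Satisfying worlds: {w0, w3, w6}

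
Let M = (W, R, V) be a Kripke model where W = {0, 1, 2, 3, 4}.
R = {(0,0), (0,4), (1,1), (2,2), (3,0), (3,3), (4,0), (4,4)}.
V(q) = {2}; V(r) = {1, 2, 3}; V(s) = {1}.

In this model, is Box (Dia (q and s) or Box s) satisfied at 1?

Yes

At 1: Box (Dia (q and s) or Box s) requires Dia (q and s) or Box s at every successor {1}.
    At 1: Dia (q and s) is false, Box s is true, so Dia (q and s) or Box s is true.
      At 1: Dia (q and s) requires q and s at some successor in {1}.
        At 1: q and s is false.
      So Dia (q and s) is false at 1.
      At 1: Box s requires s at every successor {1}.
        At 1: s is true.
      So Box s is true at 1.
So Box (Dia (q and s) or Box s) is true at 1.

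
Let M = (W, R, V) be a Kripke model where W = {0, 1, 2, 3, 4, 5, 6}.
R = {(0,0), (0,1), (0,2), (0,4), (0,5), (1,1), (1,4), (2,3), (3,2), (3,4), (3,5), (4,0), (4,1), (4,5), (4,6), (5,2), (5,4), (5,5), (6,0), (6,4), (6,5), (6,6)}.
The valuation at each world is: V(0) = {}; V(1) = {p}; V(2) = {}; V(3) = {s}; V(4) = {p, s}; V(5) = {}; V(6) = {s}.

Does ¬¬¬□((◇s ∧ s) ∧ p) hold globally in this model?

Yes

Let φ = ¬¬¬□((◇s ∧ s) ∧ p). Evaluate φ at each world:
  0 (successors {0, 1, 2, 4, 5}): φ is true.
  1 (successors {1, 4}): φ is true.
  2 (successors {3}): φ is true.
  3 (successors {2, 4, 5}): φ is true.
  4 (successors {0, 1, 5, 6}): φ is true.
  5 (successors {2, 4, 5}): φ is true.
  6 (successors {0, 4, 5, 6}): φ is true.
For instance, at 5:
  At 5: ¬¬□((◇s ∧ s) ∧ p) is false, so ¬¬¬□((◇s ∧ s) ∧ p) is true.
    At 5: ¬□((◇s ∧ s) ∧ p) is true, so ¬¬□((◇s ∧ s) ∧ p) is false.
      At 5: □((◇s ∧ s) ∧ p) is false, so ¬□((◇s ∧ s) ∧ p) is true.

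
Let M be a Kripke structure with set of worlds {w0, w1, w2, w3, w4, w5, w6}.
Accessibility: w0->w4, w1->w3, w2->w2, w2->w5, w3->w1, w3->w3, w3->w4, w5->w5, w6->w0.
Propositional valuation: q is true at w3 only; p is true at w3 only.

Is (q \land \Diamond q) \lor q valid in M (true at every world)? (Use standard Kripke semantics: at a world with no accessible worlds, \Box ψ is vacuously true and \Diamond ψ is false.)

No

Recall that \Diamond ψ holds at a world iff ψ holds at some accessible world.
Let φ = (q \land \Diamond q) \lor q. Evaluate φ at each world:
  w0 (successors {w4}): φ is false.
  w1 (successors {w3}): φ is false.
  w2 (successors {w2, w5}): φ is false.
  w3 (successors {w1, w3, w4}): φ is true.
  w4 (successors ∅): φ is false.
  w5 (successors {w5}): φ is false.
  w6 (successors {w0}): φ is false.
Detail at w0 (counterexample):
  At w0: q \land \Diamond q is false, q is false, so (q \land \Diamond q) \lor q is false.
    At w0: q is false, \Diamond q is false, so q \land \Diamond q is false.
      At w0: \Diamond q requires q at some successor in {w4}.
        At w4: q is false.
      So \Diamond q is false at w0.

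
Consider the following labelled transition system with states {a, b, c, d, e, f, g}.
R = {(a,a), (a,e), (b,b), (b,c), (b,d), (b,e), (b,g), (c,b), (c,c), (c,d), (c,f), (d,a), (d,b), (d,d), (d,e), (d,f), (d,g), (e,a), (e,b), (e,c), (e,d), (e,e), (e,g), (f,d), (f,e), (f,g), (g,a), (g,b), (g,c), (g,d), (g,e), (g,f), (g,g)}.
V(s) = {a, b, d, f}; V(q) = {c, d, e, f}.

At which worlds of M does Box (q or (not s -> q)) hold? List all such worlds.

a, c

Let φ = Box (q or (not s -> q)). Evaluate φ at each world:
  a (successors {a, e}): φ is true.
  b (successors {b, c, d, e, g}): φ is false.
  c (successors {b, c, d, f}): φ is true.
  d (successors {a, b, d, e, f, g}): φ is false.
  e (successors {a, b, c, d, e, g}): φ is false.
  f (successors {d, e, g}): φ is false.
  g (successors {a, b, c, d, e, f, g}): φ is false.
For instance, at f:
  At f: Box (q or (not s -> q)) requires q or (not s -> q) at every successor {d, e, g}.
    q or (not s -> q) fails at g, so Box (q or (not s -> q)) is false at f.
Satisfying worlds: {a, c}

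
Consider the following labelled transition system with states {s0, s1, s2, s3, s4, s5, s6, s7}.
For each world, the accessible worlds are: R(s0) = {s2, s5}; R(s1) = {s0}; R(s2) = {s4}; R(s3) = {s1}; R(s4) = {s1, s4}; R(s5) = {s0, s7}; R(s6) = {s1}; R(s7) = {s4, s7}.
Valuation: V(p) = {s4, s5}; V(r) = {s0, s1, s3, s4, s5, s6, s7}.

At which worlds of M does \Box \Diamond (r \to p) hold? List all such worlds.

Let φ = \Box \Diamond (r \to p). Evaluate φ at each world:
  s0 (successors {s2, s5}): φ is false.
  s1 (successors {s0}): φ is true.
  s2 (successors {s4}): φ is true.
  s3 (successors {s1}): φ is false.
  s4 (successors {s1, s4}): φ is false.
  s5 (successors {s0, s7}): φ is true.
  s6 (successors {s1}): φ is false.
  s7 (successors {s4, s7}): φ is true.
For instance, at s2:
  At s2: \Box \Diamond (r \to p) requires \Diamond (r \to p) at every successor {s4}.
      At s4: \Diamond (r \to p) requires r \to p at some successor in {s1, s4}.
        r \to p holds at s4, so \Diamond (r \to p) is true at s4.
  So \Box \Diamond (r \to p) is true at s2.
Satisfying worlds: {s1, s2, s5, s7}

s1, s2, s5, s7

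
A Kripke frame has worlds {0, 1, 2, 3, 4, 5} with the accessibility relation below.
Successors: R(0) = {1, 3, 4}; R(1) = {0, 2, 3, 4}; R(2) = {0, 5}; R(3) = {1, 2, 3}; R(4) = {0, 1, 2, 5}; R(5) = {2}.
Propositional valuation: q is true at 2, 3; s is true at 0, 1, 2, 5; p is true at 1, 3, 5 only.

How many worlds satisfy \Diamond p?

5

Let φ = \Diamond p. Evaluate φ at each world:
  0 (successors {1, 3, 4}): φ is true.
  1 (successors {0, 2, 3, 4}): φ is true.
  2 (successors {0, 5}): φ is true.
  3 (successors {1, 2, 3}): φ is true.
  4 (successors {0, 1, 2, 5}): φ is true.
  5 (successors {2}): φ is false.
For instance, at 5:
  At 5: \Diamond p requires p at some successor in {2}.
    At 2: p is false.
  So \Diamond p is false at 5.
Satisfying worlds: {0, 1, 2, 3, 4}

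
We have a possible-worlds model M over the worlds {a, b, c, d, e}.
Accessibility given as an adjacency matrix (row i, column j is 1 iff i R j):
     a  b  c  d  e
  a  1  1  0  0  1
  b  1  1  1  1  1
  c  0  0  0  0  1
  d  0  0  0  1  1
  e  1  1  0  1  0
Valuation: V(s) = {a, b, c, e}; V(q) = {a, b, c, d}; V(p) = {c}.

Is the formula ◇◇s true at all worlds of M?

Let φ = ◇◇s. Evaluate φ at each world:
  a (successors {a, b, e}): φ is true.
  b (successors {a, b, c, d, e}): φ is true.
  c (successors {e}): φ is true.
  d (successors {d, e}): φ is true.
  e (successors {a, b, d}): φ is true.
For instance, at d:
  At d: ◇◇s requires ◇s at some successor in {d, e}.
    ◇s holds at d, so ◇◇s is true at d.
      At d: ◇s requires s at some successor in {d, e}.
        s holds at e, so ◇s is true at d.

Yes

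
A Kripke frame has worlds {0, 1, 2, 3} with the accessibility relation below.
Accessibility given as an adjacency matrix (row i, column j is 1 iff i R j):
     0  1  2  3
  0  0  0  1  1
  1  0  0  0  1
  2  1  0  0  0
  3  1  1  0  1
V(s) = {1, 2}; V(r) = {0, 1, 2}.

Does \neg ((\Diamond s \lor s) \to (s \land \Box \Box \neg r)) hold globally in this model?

Recall that \Box ψ holds at a world iff ψ holds at every accessible world, and \Diamond ψ holds iff ψ holds at some accessible world.
Let φ = \neg ((\Diamond s \lor s) \to (s \land \Box \Box \neg r)). Evaluate φ at each world:
  0 (successors {2, 3}): φ is true.
  1 (successors {3}): φ is true.
  2 (successors {0}): φ is true.
  3 (successors {0, 1, 3}): φ is true.
For instance, at 3:
  At 3: (\Diamond s \lor s) \to (s \land \Box \Box \neg r) is false, so \neg ((\Diamond s \lor s) \to (s \land \Box \Box \neg r)) is true.
    At 3: \Diamond s \lor s is true, s \land \Box \Box \neg r is false, so (\Diamond s \lor s) \to (s \land \Box \Box \neg r) is false.
      At 3: \Diamond s is true, s is false, so \Diamond s \lor s is true.
      At 3: s is false, \Box \Box \neg r is false, so s \land \Box \Box \neg r is false.

Yes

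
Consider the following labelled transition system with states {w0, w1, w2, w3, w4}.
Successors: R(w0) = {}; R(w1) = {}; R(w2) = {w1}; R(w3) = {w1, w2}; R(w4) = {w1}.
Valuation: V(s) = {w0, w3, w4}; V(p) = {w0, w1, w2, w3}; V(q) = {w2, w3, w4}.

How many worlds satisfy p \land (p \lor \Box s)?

4

Recall that \Box ψ holds at a world iff ψ holds at every accessible world, and \Diamond ψ holds iff ψ holds at some accessible world.
Let φ = p \land (p \lor \Box s). Evaluate φ at each world:
  w0 (successors ∅): φ is true.
  w1 (successors ∅): φ is true.
  w2 (successors {w1}): φ is true.
  w3 (successors {w1, w2}): φ is true.
  w4 (successors {w1}): φ is false.
For instance, at w3:
  At w3: p is true, p \lor \Box s is true, so p \land (p \lor \Box s) is true.
    At w3: p is true, \Box s is false, so p \lor \Box s is true.
      At w3: \Box s requires s at every successor {w1, w2}.
        s fails at w1, so \Box s is false at w3.
Satisfying worlds: {w0, w1, w2, w3}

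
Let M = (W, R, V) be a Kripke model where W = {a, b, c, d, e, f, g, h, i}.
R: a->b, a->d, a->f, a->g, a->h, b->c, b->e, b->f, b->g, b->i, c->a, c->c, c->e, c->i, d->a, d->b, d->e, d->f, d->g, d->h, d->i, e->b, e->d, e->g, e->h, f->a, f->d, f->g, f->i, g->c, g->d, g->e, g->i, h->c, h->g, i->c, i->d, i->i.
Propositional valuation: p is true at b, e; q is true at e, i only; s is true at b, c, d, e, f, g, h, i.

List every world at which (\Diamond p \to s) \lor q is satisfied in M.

b, c, d, e, f, g, h, i

Let φ = (\Diamond p \to s) \lor q. Evaluate φ at each world:
  a (successors {b, d, f, g, h}): φ is false.
  b (successors {c, e, f, g, i}): φ is true.
  c (successors {a, c, e, i}): φ is true.
  d (successors {a, b, e, f, g, h, i}): φ is true.
  e (successors {b, d, g, h}): φ is true.
  f (successors {a, d, g, i}): φ is true.
  g (successors {c, d, e, i}): φ is true.
  h (successors {c, g}): φ is true.
  i (successors {c, d, i}): φ is true.
For instance, at c:
  At c: \Diamond p \to s is true, q is false, so (\Diamond p \to s) \lor q is true.
    At c: \Diamond p is true, s is true, so \Diamond p \to s is true.
      At c: \Diamond p requires p at some successor in {a, c, e, i}.
        p holds at e, so \Diamond p is true at c.
Satisfying worlds: {b, c, d, e, f, g, h, i}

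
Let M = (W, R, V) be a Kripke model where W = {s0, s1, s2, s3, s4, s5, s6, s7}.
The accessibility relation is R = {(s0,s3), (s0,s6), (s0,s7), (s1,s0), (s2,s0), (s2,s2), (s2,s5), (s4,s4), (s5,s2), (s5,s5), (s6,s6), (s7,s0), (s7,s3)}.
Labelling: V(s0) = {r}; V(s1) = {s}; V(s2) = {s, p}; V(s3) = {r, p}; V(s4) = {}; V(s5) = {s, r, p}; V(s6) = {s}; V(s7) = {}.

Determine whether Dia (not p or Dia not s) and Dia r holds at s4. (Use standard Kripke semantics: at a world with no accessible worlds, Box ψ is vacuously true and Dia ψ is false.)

No

Recall that Dia ψ holds at a world iff ψ holds at some accessible world.
At s4: Dia (not p or Dia not s) is true, Dia r is false, so Dia (not p or Dia not s) and Dia r is false.
  At s4: Dia (not p or Dia not s) requires not p or Dia not s at some successor in {s4}.
    not p or Dia not s holds at s4, so Dia (not p or Dia not s) is true at s4.
      At s4: not p is true, Dia not s is true, so not p or Dia not s is true.
  At s4: Dia r requires r at some successor in {s4}.
    At s4: r is false.
  So Dia r is false at s4.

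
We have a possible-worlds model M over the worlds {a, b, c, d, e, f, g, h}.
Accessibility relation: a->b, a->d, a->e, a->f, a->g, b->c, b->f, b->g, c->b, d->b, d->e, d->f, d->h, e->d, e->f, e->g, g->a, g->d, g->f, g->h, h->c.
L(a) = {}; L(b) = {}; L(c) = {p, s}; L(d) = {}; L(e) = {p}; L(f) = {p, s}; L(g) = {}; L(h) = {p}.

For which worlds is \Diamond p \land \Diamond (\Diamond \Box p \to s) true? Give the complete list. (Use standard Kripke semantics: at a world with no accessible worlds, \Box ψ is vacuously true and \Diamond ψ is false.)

Let φ = \Diamond p \land \Diamond (\Diamond \Box p \to s). Evaluate φ at each world:
  a (successors {b, d, e, f, g}): φ is true.
  b (successors {c, f, g}): φ is true.
  c (successors {b}): φ is false.
  d (successors {b, e, f, h}): φ is true.
  e (successors {d, f, g}): φ is true.
  f (successors ∅): φ is false.
  g (successors {a, d, f, h}): φ is true.
  h (successors {c}): φ is true.
For instance, at d:
  At d: \Diamond p is true, \Diamond (\Diamond \Box p \to s) is true, so \Diamond p \land \Diamond (\Diamond \Box p \to s) is true.
    At d: \Diamond p requires p at some successor in {b, e, f, h}.
      p holds at e, so \Diamond p is true at d.
    At d: \Diamond (\Diamond \Box p \to s) requires \Diamond \Box p \to s at some successor in {b, e, f, h}.
      \Diamond \Box p \to s holds at f, so \Diamond (\Diamond \Box p \to s) is true at d.
Satisfying worlds: {a, b, d, e, g, h}

a, b, d, e, g, h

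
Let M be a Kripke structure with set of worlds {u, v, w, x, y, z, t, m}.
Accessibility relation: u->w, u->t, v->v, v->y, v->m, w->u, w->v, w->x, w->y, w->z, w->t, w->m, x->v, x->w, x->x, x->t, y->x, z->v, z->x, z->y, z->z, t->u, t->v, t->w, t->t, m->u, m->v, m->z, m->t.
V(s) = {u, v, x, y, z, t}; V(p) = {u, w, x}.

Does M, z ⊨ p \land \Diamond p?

At z: p is false, \Diamond p is true, so p \land \Diamond p is false.
  At z: \Diamond p requires p at some successor in {v, x, y, z}.
    p holds at x, so \Diamond p is true at z.

No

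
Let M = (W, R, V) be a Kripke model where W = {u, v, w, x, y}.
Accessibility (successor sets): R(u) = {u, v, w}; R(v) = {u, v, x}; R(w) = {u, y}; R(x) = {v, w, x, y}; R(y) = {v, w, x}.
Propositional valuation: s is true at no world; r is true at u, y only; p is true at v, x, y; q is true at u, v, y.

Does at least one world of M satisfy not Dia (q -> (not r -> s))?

No

Let φ = not Dia (q -> (not r -> s)). Evaluate φ at each world:
  u (successors {u, v, w}): φ is false.
  v (successors {u, v, x}): φ is false.
  w (successors {u, y}): φ is false.
  x (successors {v, w, x, y}): φ is false.
  y (successors {v, w, x}): φ is false.
For instance, at x:
  At x: Dia (q -> (not r -> s)) is true, so not Dia (q -> (not r -> s)) is false.
    At x: Dia (q -> (not r -> s)) requires q -> (not r -> s) at some successor in {v, w, x, y}.
      q -> (not r -> s) holds at w, so Dia (q -> (not r -> s)) is true at x.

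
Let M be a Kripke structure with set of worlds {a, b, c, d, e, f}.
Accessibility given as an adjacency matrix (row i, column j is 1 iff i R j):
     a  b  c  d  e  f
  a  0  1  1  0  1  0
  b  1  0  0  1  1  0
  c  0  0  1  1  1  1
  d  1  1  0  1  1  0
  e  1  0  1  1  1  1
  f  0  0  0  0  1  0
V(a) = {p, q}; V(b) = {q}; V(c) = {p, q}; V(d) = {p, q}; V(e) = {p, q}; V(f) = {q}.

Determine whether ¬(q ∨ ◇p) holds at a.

At a: q ∨ ◇p is true, so ¬(q ∨ ◇p) is false.
  At a: q is true, ◇p is true, so q ∨ ◇p is true.
    At a: ◇p requires p at some successor in {b, c, e}.
      p holds at c, so ◇p is true at a.

No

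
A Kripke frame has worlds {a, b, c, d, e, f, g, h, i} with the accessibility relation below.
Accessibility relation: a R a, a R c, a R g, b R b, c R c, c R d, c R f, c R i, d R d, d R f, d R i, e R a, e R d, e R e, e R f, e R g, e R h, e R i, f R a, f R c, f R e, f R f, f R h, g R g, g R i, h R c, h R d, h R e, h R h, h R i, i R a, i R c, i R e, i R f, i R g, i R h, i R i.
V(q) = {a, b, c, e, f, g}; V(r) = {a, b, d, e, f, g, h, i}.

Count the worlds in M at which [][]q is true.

Let φ = [][]q. Evaluate φ at each world:
  a (successors {a, c, g}): φ is false.
  b (successors {b}): φ is true.
  c (successors {c, d, f, i}): φ is false.
  d (successors {d, f, i}): φ is false.
  e (successors {a, d, e, f, g, h, i}): φ is false.
  f (successors {a, c, e, f, h}): φ is false.
  g (successors {g, i}): φ is false.
  h (successors {c, d, e, h, i}): φ is false.
  i (successors {a, c, e, f, g, h, i}): φ is false.
For instance, at a:
  At a: [][]q requires []q at every successor {a, c, g}.
    []q fails at c, so [][]q is false at a.
      At c: []q requires q at every successor {c, d, f, i}.
        q fails at d, so []q is false at c.
Satisfying worlds: {b}

1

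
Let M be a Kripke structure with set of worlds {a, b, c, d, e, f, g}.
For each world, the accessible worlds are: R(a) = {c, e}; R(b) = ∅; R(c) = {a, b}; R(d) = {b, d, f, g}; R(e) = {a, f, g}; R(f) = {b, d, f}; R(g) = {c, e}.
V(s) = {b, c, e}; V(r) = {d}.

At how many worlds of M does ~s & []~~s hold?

2

Let φ = ~s & []~~s. Evaluate φ at each world:
  a (successors {c, e}): φ is true.
  b (successors ∅): φ is false.
  c (successors {a, b}): φ is false.
  d (successors {b, d, f, g}): φ is false.
  e (successors {a, f, g}): φ is false.
  f (successors {b, d, f}): φ is false.
  g (successors {c, e}): φ is true.
For instance, at d:
  At d: ~s is true, []~~s is false, so ~s & []~~s is false.
    At d: []~~s requires ~~s at every successor {b, d, f, g}.
      ~~s fails at d, so []~~s is false at d.
Satisfying worlds: {a, g}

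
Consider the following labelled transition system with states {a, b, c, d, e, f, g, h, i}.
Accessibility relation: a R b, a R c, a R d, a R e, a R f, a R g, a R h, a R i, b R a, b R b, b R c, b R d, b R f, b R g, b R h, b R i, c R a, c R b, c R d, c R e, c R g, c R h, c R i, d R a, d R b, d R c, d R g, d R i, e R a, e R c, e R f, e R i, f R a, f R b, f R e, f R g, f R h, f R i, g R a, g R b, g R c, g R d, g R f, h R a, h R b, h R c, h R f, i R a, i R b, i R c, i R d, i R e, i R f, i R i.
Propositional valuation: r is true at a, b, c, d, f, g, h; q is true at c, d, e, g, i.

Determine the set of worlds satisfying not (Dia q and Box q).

Let φ = not (Dia q and Box q). Evaluate φ at each world:
  a (successors {b, c, d, e, f, g, h, i}): φ is true.
  b (successors {a, b, c, d, f, g, h, i}): φ is true.
  c (successors {a, b, d, e, g, h, i}): φ is true.
  d (successors {a, b, c, g, i}): φ is true.
  e (successors {a, c, f, i}): φ is true.
  f (successors {a, b, e, g, h, i}): φ is true.
  g (successors {a, b, c, d, f}): φ is true.
  h (successors {a, b, c, f}): φ is true.
  i (successors {a, b, c, d, e, f, i}): φ is true.
For instance, at b:
  At b: Dia q and Box q is false, so not (Dia q and Box q) is true.
    At b: Dia q is true, Box q is false, so Dia q and Box q is false.
      At b: Dia q requires q at some successor in {a, b, c, d, f, g, h, i}.
        q holds at c, so Dia q is true at b.
      At b: Box q requires q at every successor {a, b, c, d, f, g, h, i}.
        q fails at a, so Box q is false at b.
Satisfying worlds: {a, b, c, d, e, f, g, h, i}

a, b, c, d, e, f, g, h, i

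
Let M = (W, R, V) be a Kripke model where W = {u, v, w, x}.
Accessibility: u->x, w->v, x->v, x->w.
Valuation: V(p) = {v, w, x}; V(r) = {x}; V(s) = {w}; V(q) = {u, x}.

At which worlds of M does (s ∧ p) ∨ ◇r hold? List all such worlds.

Recall that ◇ψ holds at a world iff ψ holds at some accessible world.
Let φ = (s ∧ p) ∨ ◇r. Evaluate φ at each world:
  u (successors {x}): φ is true.
  v (successors ∅): φ is false.
  w (successors {v}): φ is true.
  x (successors {v, w}): φ is false.
For instance, at u:
  At u: s ∧ p is false, ◇r is true, so (s ∧ p) ∨ ◇r is true.
    At u: ◇r requires r at some successor in {x}.
      r holds at x, so ◇r is true at u.
Satisfying worlds: {u, w}

u, w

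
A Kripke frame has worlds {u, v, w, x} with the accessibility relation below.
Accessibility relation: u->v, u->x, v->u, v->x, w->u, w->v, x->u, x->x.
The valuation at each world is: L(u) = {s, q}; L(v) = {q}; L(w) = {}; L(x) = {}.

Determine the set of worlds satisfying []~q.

Recall that []ψ holds at a world iff ψ holds at every accessible world, and <>ψ holds iff ψ holds at some accessible world.
Let φ = []~q. Evaluate φ at each world:
  u (successors {v, x}): φ is false.
  v (successors {u, x}): φ is false.
  w (successors {u, v}): φ is false.
  x (successors {u, x}): φ is false.
For instance, at v:
  At v: []~q requires ~q at every successor {u, x}.
    ~q fails at u, so []~q is false at v.
Satisfying worlds: none.

none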